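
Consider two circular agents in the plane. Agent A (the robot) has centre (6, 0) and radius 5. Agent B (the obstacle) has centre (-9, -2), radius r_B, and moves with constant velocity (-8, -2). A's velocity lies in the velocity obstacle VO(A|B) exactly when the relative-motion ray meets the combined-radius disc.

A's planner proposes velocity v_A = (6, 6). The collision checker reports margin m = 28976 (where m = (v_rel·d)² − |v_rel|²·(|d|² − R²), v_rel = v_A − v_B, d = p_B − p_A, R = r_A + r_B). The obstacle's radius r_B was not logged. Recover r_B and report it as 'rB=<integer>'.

m = 28976
d = (-15, -2);  v_rel = (14, 8),  |v_rel|² = 260
v_rel×d = (14)·(-2) − (8)·(-15) = 92
since m = R²·260 − 92²:  R² = (8464 + 28976) / 260 = 144
R = √144 = 12  ⇒  r_B = 12 − 5 = 7

rB=7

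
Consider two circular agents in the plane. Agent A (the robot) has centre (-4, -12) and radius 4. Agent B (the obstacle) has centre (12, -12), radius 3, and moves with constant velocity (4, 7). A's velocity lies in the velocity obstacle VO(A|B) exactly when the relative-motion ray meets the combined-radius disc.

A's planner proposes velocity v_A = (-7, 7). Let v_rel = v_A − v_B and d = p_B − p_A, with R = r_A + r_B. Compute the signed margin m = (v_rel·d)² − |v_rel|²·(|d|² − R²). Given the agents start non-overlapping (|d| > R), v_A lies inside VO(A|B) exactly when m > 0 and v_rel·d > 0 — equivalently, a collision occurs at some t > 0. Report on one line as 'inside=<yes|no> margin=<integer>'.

d = (16, 0),  |d|² = 256;  R = 4+3 = 7,  c = 256−7² = 207
v_rel = (-11, 0),  |v_rel|² = 121;  v_rel·d = (-11)·(16) + (0)·(0) = -176
121·t² + 352·t + 207 = 0  ⇒  m = (-176)² − 121·207 = 5929
m = 5929 > 0,  v_rel·d = -176 < 0  ⇒  outside

inside=no margin=5929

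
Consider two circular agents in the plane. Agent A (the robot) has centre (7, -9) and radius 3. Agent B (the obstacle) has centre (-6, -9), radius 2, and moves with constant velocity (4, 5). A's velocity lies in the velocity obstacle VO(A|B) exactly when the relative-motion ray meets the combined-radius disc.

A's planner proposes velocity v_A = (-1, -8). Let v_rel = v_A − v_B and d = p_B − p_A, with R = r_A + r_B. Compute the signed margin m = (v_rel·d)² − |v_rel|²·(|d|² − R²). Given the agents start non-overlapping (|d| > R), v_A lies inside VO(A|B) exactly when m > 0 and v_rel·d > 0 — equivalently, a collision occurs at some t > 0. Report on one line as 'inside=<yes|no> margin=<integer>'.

d = (-13, 0),  |d|² = 169;  R = 3+2 = 5,  c = 169−5² = 144
v_rel = (-5, -13),  |v_rel|² = 194;  v_rel·d = (-5)·(-13) + (-13)·(0) = 65
194·t² − 130·t + 144 = 0  ⇒  m = 65² − 194·144 = -23711
m = -23711 < 0,  v_rel·d = 65 > 0  ⇒  outside

inside=no margin=-23711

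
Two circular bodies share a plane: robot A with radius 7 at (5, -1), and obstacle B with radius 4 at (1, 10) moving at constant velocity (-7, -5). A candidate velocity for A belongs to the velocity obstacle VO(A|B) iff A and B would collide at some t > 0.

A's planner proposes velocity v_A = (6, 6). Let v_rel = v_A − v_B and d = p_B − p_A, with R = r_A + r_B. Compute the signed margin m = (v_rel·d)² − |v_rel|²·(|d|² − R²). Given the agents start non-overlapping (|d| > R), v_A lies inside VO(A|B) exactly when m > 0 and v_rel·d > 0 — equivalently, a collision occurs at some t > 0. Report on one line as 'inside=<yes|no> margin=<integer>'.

d = (-4, 11),  |d|² = 137;  R = 7+4 = 11,  c = 137−11² = 16
v_rel = (13, 11),  |v_rel|² = 290;  v_rel·d = (13)·(-4) + (11)·(11) = 69
290·t² − 138·t + 16 = 0  ⇒  m = 69² − 290·16 = 121
m = 121 > 0,  v_rel·d = 69 > 0  ⇒  inside

inside=yes margin=121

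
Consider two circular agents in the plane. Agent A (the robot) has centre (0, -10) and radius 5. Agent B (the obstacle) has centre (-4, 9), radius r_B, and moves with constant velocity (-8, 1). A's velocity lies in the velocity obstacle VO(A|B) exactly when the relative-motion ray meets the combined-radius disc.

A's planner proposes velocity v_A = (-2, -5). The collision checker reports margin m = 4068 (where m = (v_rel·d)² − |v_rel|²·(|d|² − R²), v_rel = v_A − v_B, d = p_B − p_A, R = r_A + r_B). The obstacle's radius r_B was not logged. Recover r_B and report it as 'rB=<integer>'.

m = 4068
d = (-4, 19);  v_rel = (6, -6),  |v_rel|² = 72
v_rel×d = (6)·(19) − (-6)·(-4) = 90
since m = R²·72 − 90²:  R² = (8100 + 4068) / 72 = 169
R = √169 = 13  ⇒  r_B = 13 − 5 = 8

rB=8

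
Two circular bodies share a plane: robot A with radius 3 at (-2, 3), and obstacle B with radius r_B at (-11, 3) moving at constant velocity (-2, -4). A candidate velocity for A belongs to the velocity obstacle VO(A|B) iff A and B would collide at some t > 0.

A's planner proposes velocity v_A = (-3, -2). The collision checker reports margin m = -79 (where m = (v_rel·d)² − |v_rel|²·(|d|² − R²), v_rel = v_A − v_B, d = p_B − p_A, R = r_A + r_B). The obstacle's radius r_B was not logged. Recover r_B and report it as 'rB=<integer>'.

m = -79
d = (-9, 0);  v_rel = (-1, 2),  |v_rel|² = 5
v_rel×d = (-1)·(0) − (2)·(-9) = 18
since m = R²·5 − 18²:  R² = (324 + -79) / 5 = 49
R = √49 = 7  ⇒  r_B = 7 − 3 = 4

rB=4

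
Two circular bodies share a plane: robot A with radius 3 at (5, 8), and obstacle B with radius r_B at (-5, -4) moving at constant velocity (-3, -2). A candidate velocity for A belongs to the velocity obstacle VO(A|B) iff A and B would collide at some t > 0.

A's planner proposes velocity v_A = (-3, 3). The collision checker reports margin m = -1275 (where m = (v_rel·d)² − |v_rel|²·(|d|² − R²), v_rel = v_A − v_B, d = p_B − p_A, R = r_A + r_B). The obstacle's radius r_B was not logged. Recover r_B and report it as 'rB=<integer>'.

m = -1275
d = (-10, -12);  v_rel = (0, 5),  |v_rel|² = 25
v_rel×d = (0)·(-12) − (5)·(-10) = 50
since m = R²·25 − 50²:  R² = (2500 + -1275) / 25 = 49
R = √49 = 7  ⇒  r_B = 7 − 3 = 4

rB=4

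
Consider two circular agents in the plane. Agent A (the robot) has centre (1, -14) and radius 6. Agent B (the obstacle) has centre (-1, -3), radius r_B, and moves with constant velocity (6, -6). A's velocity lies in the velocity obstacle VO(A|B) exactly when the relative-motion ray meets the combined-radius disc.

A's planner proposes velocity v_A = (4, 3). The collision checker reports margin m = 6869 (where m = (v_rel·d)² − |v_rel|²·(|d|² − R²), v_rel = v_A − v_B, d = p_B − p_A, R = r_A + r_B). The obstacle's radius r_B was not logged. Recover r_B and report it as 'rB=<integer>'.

m = 6869
d = (-2, 11);  v_rel = (-2, 9),  |v_rel|² = 85
v_rel×d = (-2)·(11) − (9)·(-2) = -4
since m = R²·85 − (-4)²:  R² = (16 + 6869) / 85 = 81
R = √81 = 9  ⇒  r_B = 9 − 6 = 3

rB=3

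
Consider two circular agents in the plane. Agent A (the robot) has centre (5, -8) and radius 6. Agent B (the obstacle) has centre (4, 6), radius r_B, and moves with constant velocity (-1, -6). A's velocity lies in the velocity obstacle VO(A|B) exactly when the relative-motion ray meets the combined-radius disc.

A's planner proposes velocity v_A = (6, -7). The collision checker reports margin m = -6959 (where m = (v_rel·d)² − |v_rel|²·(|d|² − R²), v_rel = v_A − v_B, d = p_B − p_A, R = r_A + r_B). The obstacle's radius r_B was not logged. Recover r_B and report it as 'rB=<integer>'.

m = -6959
d = (-1, 14);  v_rel = (7, -1),  |v_rel|² = 50
v_rel×d = (7)·(14) − (-1)·(-1) = 97
since m = R²·50 − 97²:  R² = (9409 + -6959) / 50 = 49
R = √49 = 7  ⇒  r_B = 7 − 6 = 1

rB=1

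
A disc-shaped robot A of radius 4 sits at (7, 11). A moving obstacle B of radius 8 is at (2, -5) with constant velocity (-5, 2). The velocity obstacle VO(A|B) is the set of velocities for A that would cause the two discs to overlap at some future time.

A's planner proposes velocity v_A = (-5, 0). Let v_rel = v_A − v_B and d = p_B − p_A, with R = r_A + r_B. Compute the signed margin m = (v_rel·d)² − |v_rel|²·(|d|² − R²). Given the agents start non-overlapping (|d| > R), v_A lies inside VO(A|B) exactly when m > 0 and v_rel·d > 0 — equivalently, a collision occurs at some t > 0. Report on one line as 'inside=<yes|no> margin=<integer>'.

d = (-5, -16),  |d|² = 281;  R = 4+8 = 12,  c = 281−12² = 137
v_rel = (0, -2),  |v_rel|² = 4;  v_rel·d = (0)·(-5) + (-2)·(-16) = 32
4·t² − 64·t + 137 = 0  ⇒  m = 32² − 4·137 = 476
m = 476 > 0,  v_rel·d = 32 > 0  ⇒  inside

inside=yes margin=476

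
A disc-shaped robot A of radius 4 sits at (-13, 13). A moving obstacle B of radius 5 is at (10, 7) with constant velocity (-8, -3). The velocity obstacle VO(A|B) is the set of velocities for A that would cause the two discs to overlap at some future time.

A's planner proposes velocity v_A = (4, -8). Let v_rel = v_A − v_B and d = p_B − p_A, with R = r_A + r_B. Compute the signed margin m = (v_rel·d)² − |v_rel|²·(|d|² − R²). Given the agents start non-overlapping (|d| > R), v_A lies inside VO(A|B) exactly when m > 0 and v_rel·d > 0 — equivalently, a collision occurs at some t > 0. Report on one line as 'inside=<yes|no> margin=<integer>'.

d = (23, -6),  |d|² = 565;  R = 4+5 = 9,  c = 565−9² = 484
v_rel = (12, -5),  |v_rel|² = 169;  v_rel·d = (12)·(23) + (-5)·(-6) = 306
169·t² − 612·t + 484 = 0  ⇒  m = 306² − 169·484 = 11840
m = 11840 > 0,  v_rel·d = 306 > 0  ⇒  inside

inside=yes margin=11840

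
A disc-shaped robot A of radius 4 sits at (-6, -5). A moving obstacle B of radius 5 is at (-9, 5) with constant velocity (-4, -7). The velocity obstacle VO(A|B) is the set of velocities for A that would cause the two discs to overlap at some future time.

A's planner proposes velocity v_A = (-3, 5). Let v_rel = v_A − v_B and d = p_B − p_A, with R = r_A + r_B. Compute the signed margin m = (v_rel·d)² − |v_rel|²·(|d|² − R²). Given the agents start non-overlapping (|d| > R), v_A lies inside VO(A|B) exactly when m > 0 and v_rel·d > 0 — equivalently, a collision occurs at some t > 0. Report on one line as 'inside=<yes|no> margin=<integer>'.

d = (-3, 10),  |d|² = 109;  R = 4+5 = 9,  c = 109−9² = 28
v_rel = (1, 12),  |v_rel|² = 145;  v_rel·d = (1)·(-3) + (12)·(10) = 117
145·t² − 234·t + 28 = 0  ⇒  m = 117² − 145·28 = 9629
m = 9629 > 0,  v_rel·d = 117 > 0  ⇒  inside

inside=yes margin=9629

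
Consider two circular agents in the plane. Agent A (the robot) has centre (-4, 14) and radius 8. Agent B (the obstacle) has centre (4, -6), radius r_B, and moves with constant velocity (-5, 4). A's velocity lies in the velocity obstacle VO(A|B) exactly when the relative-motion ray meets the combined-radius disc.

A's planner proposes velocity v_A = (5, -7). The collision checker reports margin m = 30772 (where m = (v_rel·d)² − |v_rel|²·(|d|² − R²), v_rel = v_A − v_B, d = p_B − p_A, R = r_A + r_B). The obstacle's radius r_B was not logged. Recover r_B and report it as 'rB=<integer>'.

m = 30772
d = (8, -20);  v_rel = (10, -11),  |v_rel|² = 221
v_rel×d = (10)·(-20) − (-11)·(8) = -112
since m = R²·221 − (-112)²:  R² = (12544 + 30772) / 221 = 196
R = √196 = 14  ⇒  r_B = 14 − 8 = 6

rB=6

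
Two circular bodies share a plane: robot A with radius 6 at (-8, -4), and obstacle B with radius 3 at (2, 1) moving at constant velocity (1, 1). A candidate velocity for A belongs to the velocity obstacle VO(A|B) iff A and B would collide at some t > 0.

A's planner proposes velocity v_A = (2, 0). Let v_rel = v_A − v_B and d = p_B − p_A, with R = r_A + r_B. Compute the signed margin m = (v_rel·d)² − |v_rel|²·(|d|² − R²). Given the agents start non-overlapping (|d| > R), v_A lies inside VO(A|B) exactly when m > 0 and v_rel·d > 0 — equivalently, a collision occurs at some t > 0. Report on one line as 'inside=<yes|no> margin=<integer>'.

d = (10, 5),  |d|² = 125;  R = 6+3 = 9,  c = 125−9² = 44
v_rel = (1, -1),  |v_rel|² = 2;  v_rel·d = (1)·(10) + (-1)·(5) = 5
2·t² − 10·t + 44 = 0  ⇒  m = 5² − 2·44 = -63
m = -63 < 0,  v_rel·d = 5 > 0  ⇒  outside

inside=no margin=-63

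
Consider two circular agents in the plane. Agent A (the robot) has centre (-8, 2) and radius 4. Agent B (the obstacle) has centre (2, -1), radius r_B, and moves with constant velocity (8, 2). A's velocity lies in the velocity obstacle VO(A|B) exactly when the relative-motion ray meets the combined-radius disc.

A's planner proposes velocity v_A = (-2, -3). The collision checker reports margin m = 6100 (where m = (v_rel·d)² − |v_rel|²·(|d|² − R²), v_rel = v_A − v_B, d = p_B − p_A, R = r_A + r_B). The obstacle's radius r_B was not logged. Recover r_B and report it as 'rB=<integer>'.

m = 6100
d = (10, -3);  v_rel = (-10, -5),  |v_rel|² = 125
v_rel×d = (-10)·(-3) − (-5)·(10) = 80
since m = R²·125 − 80²:  R² = (6400 + 6100) / 125 = 100
R = √100 = 10  ⇒  r_B = 10 − 4 = 6

rB=6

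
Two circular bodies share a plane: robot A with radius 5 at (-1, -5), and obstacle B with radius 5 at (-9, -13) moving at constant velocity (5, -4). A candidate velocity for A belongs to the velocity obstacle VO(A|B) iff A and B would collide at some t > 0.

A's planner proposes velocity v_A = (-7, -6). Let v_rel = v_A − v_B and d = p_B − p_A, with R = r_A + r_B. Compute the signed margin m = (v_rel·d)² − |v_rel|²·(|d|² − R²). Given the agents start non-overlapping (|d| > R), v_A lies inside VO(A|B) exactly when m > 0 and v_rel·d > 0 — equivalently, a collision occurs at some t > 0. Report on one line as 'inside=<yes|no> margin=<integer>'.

d = (-8, -8),  |d|² = 128;  R = 5+5 = 10,  c = 128−10² = 28
v_rel = (-12, -2),  |v_rel|² = 148;  v_rel·d = (-12)·(-8) + (-2)·(-8) = 112
148·t² − 224·t + 28 = 0  ⇒  m = 112² − 148·28 = 8400
m = 8400 > 0,  v_rel·d = 112 > 0  ⇒  inside

inside=yes margin=8400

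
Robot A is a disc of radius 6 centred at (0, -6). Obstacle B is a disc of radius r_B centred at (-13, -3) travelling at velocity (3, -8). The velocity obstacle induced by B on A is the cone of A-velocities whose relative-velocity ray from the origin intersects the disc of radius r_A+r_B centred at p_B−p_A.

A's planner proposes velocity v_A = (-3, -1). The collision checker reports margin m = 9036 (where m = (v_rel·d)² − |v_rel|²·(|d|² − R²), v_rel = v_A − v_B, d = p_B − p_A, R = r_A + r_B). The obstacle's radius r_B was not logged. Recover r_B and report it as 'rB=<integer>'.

m = 9036
d = (-13, 3);  v_rel = (-6, 7),  |v_rel|² = 85
v_rel×d = (-6)·(3) − (7)·(-13) = 73
since m = R²·85 − 73²:  R² = (5329 + 9036) / 85 = 169
R = √169 = 13  ⇒  r_B = 13 − 6 = 7

rB=7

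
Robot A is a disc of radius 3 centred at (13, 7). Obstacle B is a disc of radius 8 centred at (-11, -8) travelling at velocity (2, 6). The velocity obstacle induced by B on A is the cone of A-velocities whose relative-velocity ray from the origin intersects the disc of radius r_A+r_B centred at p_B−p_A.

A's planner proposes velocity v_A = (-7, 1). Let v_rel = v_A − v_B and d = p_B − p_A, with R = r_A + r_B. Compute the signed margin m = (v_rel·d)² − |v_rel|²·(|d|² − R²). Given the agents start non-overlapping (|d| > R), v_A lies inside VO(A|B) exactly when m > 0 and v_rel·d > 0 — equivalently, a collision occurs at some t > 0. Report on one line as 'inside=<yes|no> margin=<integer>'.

d = (-24, -15),  |d|² = 801;  R = 3+8 = 11,  c = 801−11² = 680
v_rel = (-9, -5),  |v_rel|² = 106;  v_rel·d = (-9)·(-24) + (-5)·(-15) = 291
106·t² − 582·t + 680 = 0  ⇒  m = 291² − 106·680 = 12601
m = 12601 > 0,  v_rel·d = 291 > 0  ⇒  inside

inside=yes margin=12601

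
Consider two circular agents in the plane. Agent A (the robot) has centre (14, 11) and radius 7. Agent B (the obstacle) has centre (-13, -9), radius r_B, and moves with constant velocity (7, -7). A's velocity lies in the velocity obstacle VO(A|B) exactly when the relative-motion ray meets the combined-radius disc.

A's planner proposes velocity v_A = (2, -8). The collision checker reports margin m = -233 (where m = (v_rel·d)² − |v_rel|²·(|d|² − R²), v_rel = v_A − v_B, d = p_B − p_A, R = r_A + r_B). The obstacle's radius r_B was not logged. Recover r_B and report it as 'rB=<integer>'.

m = -233
d = (-27, -20);  v_rel = (-5, -1),  |v_rel|² = 26
v_rel×d = (-5)·(-20) − (-1)·(-27) = 73
since m = R²·26 − 73²:  R² = (5329 + -233) / 26 = 196
R = √196 = 14  ⇒  r_B = 14 − 7 = 7

rB=7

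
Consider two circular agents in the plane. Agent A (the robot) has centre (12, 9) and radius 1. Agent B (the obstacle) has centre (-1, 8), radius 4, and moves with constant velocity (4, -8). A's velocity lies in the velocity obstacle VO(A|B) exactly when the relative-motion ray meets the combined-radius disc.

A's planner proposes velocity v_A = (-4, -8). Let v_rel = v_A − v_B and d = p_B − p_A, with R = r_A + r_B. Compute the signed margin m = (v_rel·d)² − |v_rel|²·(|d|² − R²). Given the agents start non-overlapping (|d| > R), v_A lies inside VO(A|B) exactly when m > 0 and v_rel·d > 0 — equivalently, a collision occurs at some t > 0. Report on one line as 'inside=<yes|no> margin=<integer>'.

d = (-13, -1),  |d|² = 170;  R = 1+4 = 5,  c = 170−5² = 145
v_rel = (-8, 0),  |v_rel|² = 64;  v_rel·d = (-8)·(-13) + (0)·(-1) = 104
64·t² − 208·t + 145 = 0  ⇒  m = 104² − 64·145 = 1536
m = 1536 > 0,  v_rel·d = 104 > 0  ⇒  inside

inside=yes margin=1536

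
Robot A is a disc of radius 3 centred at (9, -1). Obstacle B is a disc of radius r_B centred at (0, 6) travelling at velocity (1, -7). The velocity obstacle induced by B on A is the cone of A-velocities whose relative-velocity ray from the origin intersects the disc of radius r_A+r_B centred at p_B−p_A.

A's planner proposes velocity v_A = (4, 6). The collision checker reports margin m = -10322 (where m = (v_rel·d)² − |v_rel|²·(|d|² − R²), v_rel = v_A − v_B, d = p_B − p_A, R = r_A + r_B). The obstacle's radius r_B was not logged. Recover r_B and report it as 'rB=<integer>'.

m = -10322
d = (-9, 7);  v_rel = (3, 13),  |v_rel|² = 178
v_rel×d = (3)·(7) − (13)·(-9) = 138
since m = R²·178 − 138²:  R² = (19044 + -10322) / 178 = 49
R = √49 = 7  ⇒  r_B = 7 − 3 = 4

rB=4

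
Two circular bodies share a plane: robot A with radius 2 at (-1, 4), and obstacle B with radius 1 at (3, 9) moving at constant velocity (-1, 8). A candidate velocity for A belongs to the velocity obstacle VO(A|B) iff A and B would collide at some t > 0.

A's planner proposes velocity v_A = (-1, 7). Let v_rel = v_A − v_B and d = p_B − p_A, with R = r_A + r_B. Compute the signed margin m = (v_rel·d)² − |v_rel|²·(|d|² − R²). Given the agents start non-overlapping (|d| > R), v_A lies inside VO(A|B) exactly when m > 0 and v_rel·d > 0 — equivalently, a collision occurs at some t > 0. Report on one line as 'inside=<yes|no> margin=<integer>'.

d = (4, 5),  |d|² = 41;  R = 2+1 = 3,  c = 41−3² = 32
v_rel = (0, -1),  |v_rel|² = 1;  v_rel·d = (0)·(4) + (-1)·(5) = -5
1·t² + 10·t + 32 = 0  ⇒  m = (-5)² − 1·32 = -7
m = -7 < 0,  v_rel·d = -5 < 0  ⇒  outside

inside=no margin=-7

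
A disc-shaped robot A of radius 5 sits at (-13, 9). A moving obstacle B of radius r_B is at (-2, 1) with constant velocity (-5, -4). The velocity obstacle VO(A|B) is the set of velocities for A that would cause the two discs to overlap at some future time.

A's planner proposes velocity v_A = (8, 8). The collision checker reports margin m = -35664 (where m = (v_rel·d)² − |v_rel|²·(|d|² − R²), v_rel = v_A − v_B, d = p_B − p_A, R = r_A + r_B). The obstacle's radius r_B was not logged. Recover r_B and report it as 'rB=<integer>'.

m = -35664
d = (11, -8);  v_rel = (13, 12),  |v_rel|² = 313
v_rel×d = (13)·(-8) − (12)·(11) = -236
since m = R²·313 − (-236)²:  R² = (55696 + -35664) / 313 = 64
R = √64 = 8  ⇒  r_B = 8 − 5 = 3

rB=3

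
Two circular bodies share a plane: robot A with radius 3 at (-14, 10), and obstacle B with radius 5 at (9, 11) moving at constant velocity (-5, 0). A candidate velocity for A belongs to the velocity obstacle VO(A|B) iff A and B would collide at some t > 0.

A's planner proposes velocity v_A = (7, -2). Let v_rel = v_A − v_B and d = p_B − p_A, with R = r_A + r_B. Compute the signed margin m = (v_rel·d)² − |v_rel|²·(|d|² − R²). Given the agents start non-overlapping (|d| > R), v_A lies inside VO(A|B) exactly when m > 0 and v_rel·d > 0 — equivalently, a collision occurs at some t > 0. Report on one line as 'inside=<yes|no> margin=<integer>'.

d = (23, 1),  |d|² = 530;  R = 3+5 = 8,  c = 530−8² = 466
v_rel = (12, -2),  |v_rel|² = 148;  v_rel·d = (12)·(23) + (-2)·(1) = 274
148·t² − 548·t + 466 = 0  ⇒  m = 274² − 148·466 = 6108
m = 6108 > 0,  v_rel·d = 274 > 0  ⇒  inside

inside=yes margin=6108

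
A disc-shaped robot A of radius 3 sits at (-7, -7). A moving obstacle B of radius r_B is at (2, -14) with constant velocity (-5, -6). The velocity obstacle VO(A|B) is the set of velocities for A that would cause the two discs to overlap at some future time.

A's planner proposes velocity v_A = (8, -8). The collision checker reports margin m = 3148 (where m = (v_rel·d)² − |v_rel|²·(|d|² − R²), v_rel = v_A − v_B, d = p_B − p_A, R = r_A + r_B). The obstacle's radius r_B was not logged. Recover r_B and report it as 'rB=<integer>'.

m = 3148
d = (9, -7);  v_rel = (13, -2),  |v_rel|² = 173
v_rel×d = (13)·(-7) − (-2)·(9) = -73
since m = R²·173 − (-73)²:  R² = (5329 + 3148) / 173 = 49
R = √49 = 7  ⇒  r_B = 7 − 3 = 4

rB=4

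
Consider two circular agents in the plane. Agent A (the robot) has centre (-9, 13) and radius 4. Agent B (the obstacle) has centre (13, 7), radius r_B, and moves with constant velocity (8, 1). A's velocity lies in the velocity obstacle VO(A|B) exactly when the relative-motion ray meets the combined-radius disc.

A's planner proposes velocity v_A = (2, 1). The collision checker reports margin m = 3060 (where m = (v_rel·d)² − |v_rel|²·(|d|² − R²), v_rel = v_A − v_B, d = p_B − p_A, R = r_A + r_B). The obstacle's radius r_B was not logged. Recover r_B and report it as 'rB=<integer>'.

m = 3060
d = (22, -6);  v_rel = (-6, 0),  |v_rel|² = 36
v_rel×d = (-6)·(-6) − (0)·(22) = 36
since m = R²·36 − 36²:  R² = (1296 + 3060) / 36 = 121
R = √121 = 11  ⇒  r_B = 11 − 4 = 7

rB=7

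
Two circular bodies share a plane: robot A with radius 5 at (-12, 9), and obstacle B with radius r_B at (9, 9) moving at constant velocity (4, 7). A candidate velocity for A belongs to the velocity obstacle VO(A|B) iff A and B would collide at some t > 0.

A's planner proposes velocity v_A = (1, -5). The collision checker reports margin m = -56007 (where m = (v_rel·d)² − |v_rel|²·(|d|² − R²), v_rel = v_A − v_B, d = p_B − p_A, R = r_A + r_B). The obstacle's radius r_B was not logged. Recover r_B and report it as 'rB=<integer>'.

m = -56007
d = (21, 0);  v_rel = (-3, -12),  |v_rel|² = 153
v_rel×d = (-3)·(0) − (-12)·(21) = 252
since m = R²·153 − 252²:  R² = (63504 + -56007) / 153 = 49
R = √49 = 7  ⇒  r_B = 7 − 5 = 2

rB=2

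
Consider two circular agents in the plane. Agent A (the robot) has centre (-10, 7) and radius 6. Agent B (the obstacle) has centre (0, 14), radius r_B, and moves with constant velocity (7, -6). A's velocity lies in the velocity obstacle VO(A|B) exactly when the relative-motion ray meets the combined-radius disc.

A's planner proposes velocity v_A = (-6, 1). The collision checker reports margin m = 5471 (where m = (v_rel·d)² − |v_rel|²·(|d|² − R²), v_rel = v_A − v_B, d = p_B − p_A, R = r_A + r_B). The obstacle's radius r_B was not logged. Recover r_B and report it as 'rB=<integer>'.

m = 5471
d = (10, 7);  v_rel = (-13, 7),  |v_rel|² = 218
v_rel×d = (-13)·(7) − (7)·(10) = -161
since m = R²·218 − (-161)²:  R² = (25921 + 5471) / 218 = 144
R = √144 = 12  ⇒  r_B = 12 − 6 = 6

rB=6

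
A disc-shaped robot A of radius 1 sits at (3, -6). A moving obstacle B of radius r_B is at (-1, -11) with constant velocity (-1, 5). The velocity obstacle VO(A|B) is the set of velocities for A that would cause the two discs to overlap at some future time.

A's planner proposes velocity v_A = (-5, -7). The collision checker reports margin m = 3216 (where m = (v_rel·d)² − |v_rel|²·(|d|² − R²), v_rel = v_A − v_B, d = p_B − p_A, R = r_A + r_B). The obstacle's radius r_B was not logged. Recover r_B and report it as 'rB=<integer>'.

m = 3216
d = (-4, -5);  v_rel = (-4, -12),  |v_rel|² = 160
v_rel×d = (-4)·(-5) − (-12)·(-4) = -28
since m = R²·160 − (-28)²:  R² = (784 + 3216) / 160 = 25
R = √25 = 5  ⇒  r_B = 5 − 1 = 4

rB=4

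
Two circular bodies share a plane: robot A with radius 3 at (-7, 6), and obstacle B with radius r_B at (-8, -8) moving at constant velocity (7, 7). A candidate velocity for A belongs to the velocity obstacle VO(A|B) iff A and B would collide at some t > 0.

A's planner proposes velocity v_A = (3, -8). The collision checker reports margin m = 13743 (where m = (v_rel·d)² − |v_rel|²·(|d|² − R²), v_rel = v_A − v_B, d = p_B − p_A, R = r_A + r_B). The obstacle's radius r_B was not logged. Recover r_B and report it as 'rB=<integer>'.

m = 13743
d = (-1, -14);  v_rel = (-4, -15),  |v_rel|² = 241
v_rel×d = (-4)·(-14) − (-15)·(-1) = 41
since m = R²·241 − 41²:  R² = (1681 + 13743) / 241 = 64
R = √64 = 8  ⇒  r_B = 8 − 3 = 5

rB=5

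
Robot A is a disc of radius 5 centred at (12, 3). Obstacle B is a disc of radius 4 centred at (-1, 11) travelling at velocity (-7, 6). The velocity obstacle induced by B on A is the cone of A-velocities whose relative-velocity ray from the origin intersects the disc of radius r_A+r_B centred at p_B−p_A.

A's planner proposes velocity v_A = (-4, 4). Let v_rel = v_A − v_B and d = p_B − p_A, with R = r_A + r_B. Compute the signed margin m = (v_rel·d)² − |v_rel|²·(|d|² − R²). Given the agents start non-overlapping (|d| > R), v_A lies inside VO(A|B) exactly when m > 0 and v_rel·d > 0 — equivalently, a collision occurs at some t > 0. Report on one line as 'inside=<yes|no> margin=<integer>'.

d = (-13, 8),  |d|² = 233;  R = 5+4 = 9,  c = 233−9² = 152
v_rel = (3, -2),  |v_rel|² = 13;  v_rel·d = (3)·(-13) + (-2)·(8) = -55
13·t² + 110·t + 152 = 0  ⇒  m = (-55)² − 13·152 = 1049
m = 1049 > 0,  v_rel·d = -55 < 0  ⇒  outside

inside=no margin=1049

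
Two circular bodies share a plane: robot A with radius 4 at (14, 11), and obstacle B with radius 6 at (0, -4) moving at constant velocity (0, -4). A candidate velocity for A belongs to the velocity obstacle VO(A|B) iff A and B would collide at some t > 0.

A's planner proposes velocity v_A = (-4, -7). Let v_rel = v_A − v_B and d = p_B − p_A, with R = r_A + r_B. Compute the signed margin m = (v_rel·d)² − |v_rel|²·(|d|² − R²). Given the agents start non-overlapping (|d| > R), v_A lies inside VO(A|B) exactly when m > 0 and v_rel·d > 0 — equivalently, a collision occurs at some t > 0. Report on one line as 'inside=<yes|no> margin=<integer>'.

d = (-14, -15),  |d|² = 421;  R = 4+6 = 10,  c = 421−10² = 321
v_rel = (-4, -3),  |v_rel|² = 25;  v_rel·d = (-4)·(-14) + (-3)·(-15) = 101
25·t² − 202·t + 321 = 0  ⇒  m = 101² − 25·321 = 2176
m = 2176 > 0,  v_rel·d = 101 > 0  ⇒  inside

inside=yes margin=2176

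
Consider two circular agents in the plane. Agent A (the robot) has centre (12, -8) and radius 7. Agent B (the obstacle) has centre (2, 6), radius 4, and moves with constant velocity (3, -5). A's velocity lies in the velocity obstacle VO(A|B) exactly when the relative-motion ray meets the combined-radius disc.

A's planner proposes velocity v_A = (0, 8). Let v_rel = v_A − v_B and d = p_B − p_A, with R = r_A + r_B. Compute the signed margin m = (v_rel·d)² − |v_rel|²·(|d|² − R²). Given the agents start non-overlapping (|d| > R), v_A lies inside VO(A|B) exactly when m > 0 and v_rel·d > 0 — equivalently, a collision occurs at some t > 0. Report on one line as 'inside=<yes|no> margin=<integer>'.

d = (-10, 14),  |d|² = 296;  R = 7+4 = 11,  c = 296−11² = 175
v_rel = (-3, 13),  |v_rel|² = 178;  v_rel·d = (-3)·(-10) + (13)·(14) = 212
178·t² − 424·t + 175 = 0  ⇒  m = 212² − 178·175 = 13794
m = 13794 > 0,  v_rel·d = 212 > 0  ⇒  inside

inside=yes margin=13794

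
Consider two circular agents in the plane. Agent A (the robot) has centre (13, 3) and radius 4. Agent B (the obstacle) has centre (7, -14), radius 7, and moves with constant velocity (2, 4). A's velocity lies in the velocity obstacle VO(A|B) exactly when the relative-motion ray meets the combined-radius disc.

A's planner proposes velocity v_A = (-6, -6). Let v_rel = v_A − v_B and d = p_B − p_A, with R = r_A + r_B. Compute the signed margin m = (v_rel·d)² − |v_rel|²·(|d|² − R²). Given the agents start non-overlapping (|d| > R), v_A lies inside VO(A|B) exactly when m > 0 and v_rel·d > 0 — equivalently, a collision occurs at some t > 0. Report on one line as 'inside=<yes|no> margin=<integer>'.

d = (-6, -17),  |d|² = 325;  R = 4+7 = 11,  c = 325−11² = 204
v_rel = (-8, -10),  |v_rel|² = 164;  v_rel·d = (-8)·(-6) + (-10)·(-17) = 218
164·t² − 436·t + 204 = 0  ⇒  m = 218² − 164·204 = 14068
m = 14068 > 0,  v_rel·d = 218 > 0  ⇒  inside

inside=yes margin=14068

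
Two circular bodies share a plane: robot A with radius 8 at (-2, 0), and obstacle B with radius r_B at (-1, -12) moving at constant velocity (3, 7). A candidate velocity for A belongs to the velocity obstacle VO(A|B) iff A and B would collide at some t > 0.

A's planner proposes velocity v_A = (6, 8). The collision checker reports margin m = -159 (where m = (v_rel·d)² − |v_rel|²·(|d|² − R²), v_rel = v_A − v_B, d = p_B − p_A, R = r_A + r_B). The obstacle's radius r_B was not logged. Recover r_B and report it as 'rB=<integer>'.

m = -159
d = (1, -12);  v_rel = (3, 1),  |v_rel|² = 10
v_rel×d = (3)·(-12) − (1)·(1) = -37
since m = R²·10 − (-37)²:  R² = (1369 + -159) / 10 = 121
R = √121 = 11  ⇒  r_B = 11 − 8 = 3

rB=3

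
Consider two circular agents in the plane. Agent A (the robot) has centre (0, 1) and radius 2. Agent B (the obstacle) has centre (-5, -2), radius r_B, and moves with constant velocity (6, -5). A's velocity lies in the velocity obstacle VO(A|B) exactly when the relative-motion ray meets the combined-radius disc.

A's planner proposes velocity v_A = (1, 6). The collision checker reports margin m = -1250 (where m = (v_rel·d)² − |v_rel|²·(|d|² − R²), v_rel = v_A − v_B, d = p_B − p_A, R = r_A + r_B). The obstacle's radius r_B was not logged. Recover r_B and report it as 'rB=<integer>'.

m = -1250
d = (-5, -3);  v_rel = (-5, 11),  |v_rel|² = 146
v_rel×d = (-5)·(-3) − (11)·(-5) = 70
since m = R²·146 − 70²:  R² = (4900 + -1250) / 146 = 25
R = √25 = 5  ⇒  r_B = 5 − 2 = 3

rB=3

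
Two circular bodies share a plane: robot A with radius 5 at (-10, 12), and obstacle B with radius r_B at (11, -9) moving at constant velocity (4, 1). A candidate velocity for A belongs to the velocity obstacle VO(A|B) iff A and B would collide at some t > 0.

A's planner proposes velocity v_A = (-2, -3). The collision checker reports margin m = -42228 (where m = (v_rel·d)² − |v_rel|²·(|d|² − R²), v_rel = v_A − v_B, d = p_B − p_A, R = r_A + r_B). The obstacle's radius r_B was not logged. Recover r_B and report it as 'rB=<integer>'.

m = -42228
d = (21, -21);  v_rel = (-6, -4),  |v_rel|² = 52
v_rel×d = (-6)·(-21) − (-4)·(21) = 210
since m = R²·52 − 210²:  R² = (44100 + -42228) / 52 = 36
R = √36 = 6  ⇒  r_B = 6 − 5 = 1

rB=1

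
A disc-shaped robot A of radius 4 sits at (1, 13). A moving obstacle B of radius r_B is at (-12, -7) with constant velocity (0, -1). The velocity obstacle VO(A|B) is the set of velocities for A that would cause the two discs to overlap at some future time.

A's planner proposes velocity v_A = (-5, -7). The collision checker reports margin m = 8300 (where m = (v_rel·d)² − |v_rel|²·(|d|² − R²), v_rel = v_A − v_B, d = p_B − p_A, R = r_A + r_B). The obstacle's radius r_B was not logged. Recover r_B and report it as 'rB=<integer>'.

m = 8300
d = (-13, -20);  v_rel = (-5, -6),  |v_rel|² = 61
v_rel×d = (-5)·(-20) − (-6)·(-13) = 22
since m = R²·61 − 22²:  R² = (484 + 8300) / 61 = 144
R = √144 = 12  ⇒  r_B = 12 − 4 = 8

rB=8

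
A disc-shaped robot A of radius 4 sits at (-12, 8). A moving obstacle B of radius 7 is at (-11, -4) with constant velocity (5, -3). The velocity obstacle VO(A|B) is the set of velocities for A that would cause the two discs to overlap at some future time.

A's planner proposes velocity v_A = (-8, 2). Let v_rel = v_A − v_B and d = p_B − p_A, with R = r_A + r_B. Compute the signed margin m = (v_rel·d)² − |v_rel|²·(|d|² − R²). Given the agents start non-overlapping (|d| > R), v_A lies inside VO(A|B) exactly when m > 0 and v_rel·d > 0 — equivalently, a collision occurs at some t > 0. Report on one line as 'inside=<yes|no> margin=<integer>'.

d = (1, -12),  |d|² = 145;  R = 4+7 = 11,  c = 145−11² = 24
v_rel = (-13, 5),  |v_rel|² = 194;  v_rel·d = (-13)·(1) + (5)·(-12) = -73
194·t² + 146·t + 24 = 0  ⇒  m = (-73)² − 194·24 = 673
m = 673 > 0,  v_rel·d = -73 < 0  ⇒  outside

inside=no margin=673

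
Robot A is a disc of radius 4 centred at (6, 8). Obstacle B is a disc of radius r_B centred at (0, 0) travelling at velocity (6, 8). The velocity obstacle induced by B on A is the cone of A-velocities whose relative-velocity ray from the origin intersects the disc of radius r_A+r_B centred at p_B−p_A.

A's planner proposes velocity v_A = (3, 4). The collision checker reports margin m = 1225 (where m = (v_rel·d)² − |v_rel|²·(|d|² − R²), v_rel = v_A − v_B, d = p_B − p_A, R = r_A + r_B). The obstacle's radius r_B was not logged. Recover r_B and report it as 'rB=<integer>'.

m = 1225
d = (-6, -8);  v_rel = (-3, -4),  |v_rel|² = 25
v_rel×d = (-3)·(-8) − (-4)·(-6) = 0
since m = R²·25 − 0²:  R² = (0 + 1225) / 25 = 49
R = √49 = 7  ⇒  r_B = 7 − 4 = 3

rB=3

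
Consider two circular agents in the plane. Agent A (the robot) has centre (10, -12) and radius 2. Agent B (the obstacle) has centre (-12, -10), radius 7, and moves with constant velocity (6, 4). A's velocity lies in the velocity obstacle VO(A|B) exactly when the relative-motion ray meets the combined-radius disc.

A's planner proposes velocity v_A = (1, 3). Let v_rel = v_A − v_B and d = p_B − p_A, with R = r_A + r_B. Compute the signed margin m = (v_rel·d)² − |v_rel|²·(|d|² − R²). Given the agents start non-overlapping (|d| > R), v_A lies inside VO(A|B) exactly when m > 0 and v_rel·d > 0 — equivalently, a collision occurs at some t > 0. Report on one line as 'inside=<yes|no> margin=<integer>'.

d = (-22, 2),  |d|² = 488;  R = 2+7 = 9,  c = 488−9² = 407
v_rel = (-5, -1),  |v_rel|² = 26;  v_rel·d = (-5)·(-22) + (-1)·(2) = 108
26·t² − 216·t + 407 = 0  ⇒  m = 108² − 26·407 = 1082
m = 1082 > 0,  v_rel·d = 108 > 0  ⇒  inside

inside=yes margin=1082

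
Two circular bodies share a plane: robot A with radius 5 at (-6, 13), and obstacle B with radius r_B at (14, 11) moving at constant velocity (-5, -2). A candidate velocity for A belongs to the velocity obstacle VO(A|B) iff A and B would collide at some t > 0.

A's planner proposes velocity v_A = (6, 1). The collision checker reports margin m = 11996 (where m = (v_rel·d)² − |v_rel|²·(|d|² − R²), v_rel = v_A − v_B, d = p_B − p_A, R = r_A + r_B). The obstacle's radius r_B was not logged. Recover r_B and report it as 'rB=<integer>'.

m = 11996
d = (20, -2);  v_rel = (11, 3),  |v_rel|² = 130
v_rel×d = (11)·(-2) − (3)·(20) = -82
since m = R²·130 − (-82)²:  R² = (6724 + 11996) / 130 = 144
R = √144 = 12  ⇒  r_B = 12 − 5 = 7

rB=7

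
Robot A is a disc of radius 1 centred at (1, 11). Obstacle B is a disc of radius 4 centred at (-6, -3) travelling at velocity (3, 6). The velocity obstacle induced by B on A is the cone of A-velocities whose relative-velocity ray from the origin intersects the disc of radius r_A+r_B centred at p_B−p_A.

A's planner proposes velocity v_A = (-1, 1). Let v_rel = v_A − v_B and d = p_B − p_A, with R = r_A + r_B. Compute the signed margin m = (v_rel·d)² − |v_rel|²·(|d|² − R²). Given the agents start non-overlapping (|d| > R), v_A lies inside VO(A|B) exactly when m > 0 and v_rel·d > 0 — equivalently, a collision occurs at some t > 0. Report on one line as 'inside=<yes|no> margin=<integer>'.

d = (-7, -14),  |d|² = 245;  R = 1+4 = 5,  c = 245−5² = 220
v_rel = (-4, -5),  |v_rel|² = 41;  v_rel·d = (-4)·(-7) + (-5)·(-14) = 98
41·t² − 196·t + 220 = 0  ⇒  m = 98² − 41·220 = 584
m = 584 > 0,  v_rel·d = 98 > 0  ⇒  inside

inside=yes margin=584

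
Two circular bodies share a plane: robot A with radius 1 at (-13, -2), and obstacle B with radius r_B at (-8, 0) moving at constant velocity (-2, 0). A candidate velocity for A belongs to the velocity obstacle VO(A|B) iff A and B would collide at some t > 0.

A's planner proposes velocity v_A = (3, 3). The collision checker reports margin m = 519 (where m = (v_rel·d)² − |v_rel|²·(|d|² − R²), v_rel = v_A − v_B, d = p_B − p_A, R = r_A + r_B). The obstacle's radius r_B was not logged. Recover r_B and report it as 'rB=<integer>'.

m = 519
d = (5, 2);  v_rel = (5, 3),  |v_rel|² = 34
v_rel×d = (5)·(2) − (3)·(5) = -5
since m = R²·34 − (-5)²:  R² = (25 + 519) / 34 = 16
R = √16 = 4  ⇒  r_B = 4 − 1 = 3

rB=3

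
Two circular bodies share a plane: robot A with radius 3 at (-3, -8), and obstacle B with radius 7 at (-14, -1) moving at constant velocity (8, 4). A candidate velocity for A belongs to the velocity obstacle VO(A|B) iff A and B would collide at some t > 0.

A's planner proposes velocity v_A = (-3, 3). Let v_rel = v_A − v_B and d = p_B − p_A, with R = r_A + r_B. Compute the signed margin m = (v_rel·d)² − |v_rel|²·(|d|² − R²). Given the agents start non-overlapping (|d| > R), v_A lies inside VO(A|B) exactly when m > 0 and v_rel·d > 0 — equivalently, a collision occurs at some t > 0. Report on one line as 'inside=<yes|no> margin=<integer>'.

d = (-11, 7),  |d|² = 170;  R = 3+7 = 10,  c = 170−10² = 70
v_rel = (-11, -1),  |v_rel|² = 122;  v_rel·d = (-11)·(-11) + (-1)·(7) = 114
122·t² − 228·t + 70 = 0  ⇒  m = 114² − 122·70 = 4456
m = 4456 > 0,  v_rel·d = 114 > 0  ⇒  inside

inside=yes margin=4456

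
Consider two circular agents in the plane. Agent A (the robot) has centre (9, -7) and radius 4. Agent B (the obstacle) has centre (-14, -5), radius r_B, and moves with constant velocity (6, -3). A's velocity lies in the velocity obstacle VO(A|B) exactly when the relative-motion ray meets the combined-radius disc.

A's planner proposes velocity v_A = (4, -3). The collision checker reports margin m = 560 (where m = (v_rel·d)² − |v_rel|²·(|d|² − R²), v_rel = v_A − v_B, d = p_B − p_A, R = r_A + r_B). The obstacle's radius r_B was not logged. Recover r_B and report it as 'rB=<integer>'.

m = 560
d = (-23, 2);  v_rel = (-2, 0),  |v_rel|² = 4
v_rel×d = (-2)·(2) − (0)·(-23) = -4
since m = R²·4 − (-4)²:  R² = (16 + 560) / 4 = 144
R = √144 = 12  ⇒  r_B = 12 − 4 = 8

rB=8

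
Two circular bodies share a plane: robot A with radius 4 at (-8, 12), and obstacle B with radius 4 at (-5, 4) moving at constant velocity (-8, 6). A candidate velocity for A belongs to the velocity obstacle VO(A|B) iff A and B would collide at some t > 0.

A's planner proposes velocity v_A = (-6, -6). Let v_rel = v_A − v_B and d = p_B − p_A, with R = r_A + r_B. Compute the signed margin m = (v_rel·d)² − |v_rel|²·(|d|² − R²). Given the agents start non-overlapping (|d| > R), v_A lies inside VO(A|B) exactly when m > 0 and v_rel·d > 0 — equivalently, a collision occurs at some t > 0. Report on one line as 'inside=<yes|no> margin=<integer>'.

d = (3, -8),  |d|² = 73;  R = 4+4 = 8,  c = 73−8² = 9
v_rel = (2, -12),  |v_rel|² = 148;  v_rel·d = (2)·(3) + (-12)·(-8) = 102
148·t² − 204·t + 9 = 0  ⇒  m = 102² − 148·9 = 9072
m = 9072 > 0,  v_rel·d = 102 > 0  ⇒  inside

inside=yes margin=9072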